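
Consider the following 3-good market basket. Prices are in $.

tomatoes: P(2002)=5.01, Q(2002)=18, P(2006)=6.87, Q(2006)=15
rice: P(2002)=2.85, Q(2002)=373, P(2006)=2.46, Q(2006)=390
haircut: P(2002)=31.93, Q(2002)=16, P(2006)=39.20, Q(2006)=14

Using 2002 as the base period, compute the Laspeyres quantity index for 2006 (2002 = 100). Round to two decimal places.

98.17

Laspeyres quantity index uses base-period prices as weights.
ΣP(2002)·Q(2006) = 5.01×15 + 2.85×390 + 31.93×14 = 75.15 + 1111.5 + 447.02 = 1633.67
ΣP(2002)·Q(2002) = 5.01×18 + 2.85×373 + 31.93×16 = 90.18 + 1063.05 + 510.88 = 1664.11
Index = 1633.67 / 1664.11 × 100 = 98.1708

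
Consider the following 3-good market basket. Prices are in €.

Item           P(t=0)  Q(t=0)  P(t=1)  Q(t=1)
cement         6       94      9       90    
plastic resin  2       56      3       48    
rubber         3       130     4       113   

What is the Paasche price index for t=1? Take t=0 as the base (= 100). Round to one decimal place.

144.2

Paasche price index uses current-period quantities as weights.
ΣP(t=1)·Q(t=1) = 9×90 + 3×48 + 4×113 = 810 + 144 + 452 = 1406
ΣP(t=0)·Q(t=1) = 6×90 + 2×48 + 3×113 = 540 + 96 + 339 = 975
Index = 1406 / 975 × 100 = 144.2051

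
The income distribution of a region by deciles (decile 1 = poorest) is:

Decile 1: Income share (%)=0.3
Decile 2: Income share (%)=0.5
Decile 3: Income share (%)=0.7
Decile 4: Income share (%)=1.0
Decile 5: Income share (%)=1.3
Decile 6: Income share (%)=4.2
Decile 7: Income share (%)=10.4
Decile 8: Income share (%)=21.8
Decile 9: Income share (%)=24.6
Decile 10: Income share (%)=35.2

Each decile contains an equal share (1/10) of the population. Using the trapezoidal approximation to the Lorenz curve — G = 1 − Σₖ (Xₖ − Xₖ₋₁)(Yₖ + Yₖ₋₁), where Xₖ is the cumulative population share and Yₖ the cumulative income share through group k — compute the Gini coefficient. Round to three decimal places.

0.619

Cumulative income shares Yₖ: 0.0030, 0.0080, 0.0150, 0.0250, 0.0380, 0.0800, 0.1840, 0.4020, 0.6480, 1.0000
Σ (Xₖ−Xₖ₋₁)(Yₖ+Yₖ₋₁) = (1/10)(0.0030+0.0000) + (1/10)(0.0080+0.0030) + (1/10)(0.0150+0.0080) + (1/10)(0.0250+0.0150) + (1/10)(0.0380+0.0250) + (1/10)(0.0800+0.0380) + (1/10)(0.1840+0.0800) + (1/10)(0.4020+0.1840) + (1/10)(0.6480+0.4020) + (1/10)(1.0000+0.6480)
  = 0.0003 + 0.0011 + 0.0023 + 0.0040 + 0.0063 + 0.0118 + 0.0264 + 0.0586 + 0.1050 + 0.1648 = 0.3806
G = 1 − 0.3806 = 0.6194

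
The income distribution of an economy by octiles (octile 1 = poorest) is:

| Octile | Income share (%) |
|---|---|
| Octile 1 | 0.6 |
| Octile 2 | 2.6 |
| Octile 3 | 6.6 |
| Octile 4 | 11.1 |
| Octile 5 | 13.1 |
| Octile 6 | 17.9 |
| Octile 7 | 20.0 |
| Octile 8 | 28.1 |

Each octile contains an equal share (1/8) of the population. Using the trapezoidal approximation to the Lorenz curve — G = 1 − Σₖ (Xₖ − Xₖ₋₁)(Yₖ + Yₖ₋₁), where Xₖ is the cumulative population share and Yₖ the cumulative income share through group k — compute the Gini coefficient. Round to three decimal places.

Cumulative income shares Yₖ: 0.0060, 0.0320, 0.0980, 0.2090, 0.3400, 0.5190, 0.7190, 1.0000
Σ (Xₖ−Xₖ₋₁)(Yₖ+Yₖ₋₁) = (1/8)(0.0060+0.0000) + (1/8)(0.0320+0.0060) + (1/8)(0.0980+0.0320) + (1/8)(0.2090+0.0980) + (1/8)(0.3400+0.2090) + (1/8)(0.5190+0.3400) + (1/8)(0.7190+0.5190) + (1/8)(1.0000+0.7190)
  = 0.0008 + 0.0047 + 0.0163 + 0.0384 + 0.0686 + 0.1074 + 0.1547 + 0.2149 = 0.6058
G = 1 − 0.6058 = 0.3942

0.394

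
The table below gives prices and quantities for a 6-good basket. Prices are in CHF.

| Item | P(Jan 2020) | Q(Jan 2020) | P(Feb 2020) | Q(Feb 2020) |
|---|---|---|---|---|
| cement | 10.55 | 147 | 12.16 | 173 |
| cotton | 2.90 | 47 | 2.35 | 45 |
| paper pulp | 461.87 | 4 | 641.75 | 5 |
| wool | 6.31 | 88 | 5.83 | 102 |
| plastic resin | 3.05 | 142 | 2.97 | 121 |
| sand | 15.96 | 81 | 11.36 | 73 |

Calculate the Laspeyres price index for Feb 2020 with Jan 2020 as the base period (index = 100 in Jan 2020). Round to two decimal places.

Laspeyres price index uses base-period quantities as weights.
ΣP(Feb 2020)·Q(Jan 2020) = 12.16×147 + 2.35×47 + 641.75×4 + 5.83×88 + 2.97×142 + 11.36×81 = 1787.52 + 110.45 + 2567 + 513.04 + 421.74 + 920.16 = 6319.91
ΣP(Jan 2020)·Q(Jan 2020) = 10.55×147 + 2.90×47 + 461.87×4 + 6.31×88 + 3.05×142 + 15.96×81 = 1550.85 + 136.3 + 1847.48 + 555.28 + 433.1 + 1292.76 = 5815.77
Index = 6319.91 / 5815.77 × 100 = 108.6685

108.67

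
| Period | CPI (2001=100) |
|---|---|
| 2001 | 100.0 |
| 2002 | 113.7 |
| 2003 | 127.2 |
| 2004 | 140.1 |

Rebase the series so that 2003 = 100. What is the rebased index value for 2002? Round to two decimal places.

89.39

Rebased(2002) = 113.7 / 127.2 × 100 = 89.3868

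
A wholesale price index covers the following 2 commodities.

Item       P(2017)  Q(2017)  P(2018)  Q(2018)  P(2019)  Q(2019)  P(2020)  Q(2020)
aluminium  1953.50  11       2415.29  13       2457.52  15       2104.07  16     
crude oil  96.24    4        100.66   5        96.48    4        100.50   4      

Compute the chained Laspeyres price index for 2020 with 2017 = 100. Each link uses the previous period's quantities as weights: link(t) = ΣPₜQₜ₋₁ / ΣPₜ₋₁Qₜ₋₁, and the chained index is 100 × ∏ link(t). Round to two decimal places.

107.56

Link 2017→2018:
ΣP(2018)Q(2017) = 2415.29×11 + 100.66×4 = 26568.19 + 402.64 = 26970.83
ΣP(2017)Q(2017) = 1953.50×11 + 96.24×4 = 21488.5 + 384.96 = 21873.46
link = 26970.83/21873.46 = 1.233039
Link 2018→2019:
ΣP(2019)Q(2018) = 2457.52×13 + 96.48×5 = 31947.76 + 482.4 = 32430.16
ΣP(2018)Q(2018) = 2415.29×13 + 100.66×5 = 31398.77 + 503.3 = 31902.07
link = 32430.16/31902.07 = 1.016553
Link 2019→2020:
ΣP(2020)Q(2019) = 2104.07×15 + 100.50×4 = 31561.05 + 402 = 31963.05
ΣP(2019)Q(2019) = 2457.52×15 + 96.48×4 = 36862.8 + 385.92 = 37248.72
link = 31963.05/37248.72 = 0.858098
Chained index = 100 × 1.233039 × 1.016553 × 0.858098 = 107.5583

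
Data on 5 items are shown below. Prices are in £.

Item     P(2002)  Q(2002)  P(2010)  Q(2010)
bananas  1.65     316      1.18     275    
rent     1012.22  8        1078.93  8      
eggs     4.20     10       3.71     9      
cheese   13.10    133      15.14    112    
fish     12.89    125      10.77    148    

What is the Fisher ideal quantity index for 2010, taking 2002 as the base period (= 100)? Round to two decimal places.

Laspeyres component (base-period weights):
ΣP(2002)Q(2010) = 1.65×275 + 1012.22×8 + 4.20×9 + 13.10×112 + 12.89×148 = 453.75 + 8097.76 + 37.8 + 1467.2 + 1907.72 = 11964.23
ΣP(2002)Q(2002) = 1.65×316 + 1012.22×8 + 4.20×10 + 13.10×133 + 12.89×125 = 521.4 + 8097.76 + 42 + 1742.3 + 1611.25 = 12014.71
L = 11964.23 / 12014.71 × 100 = 99.5798
Paasche component (current-period weights):
ΣP(2010)Q(2010) = 1.18×275 + 1078.93×8 + 3.71×9 + 15.14×112 + 10.77×148 = 324.5 + 8631.44 + 33.39 + 1695.68 + 1593.96 = 12278.97
ΣP(2010)Q(2002) = 1.18×316 + 1078.93×8 + 3.71×10 + 15.14×133 + 10.77×125 = 372.88 + 8631.44 + 37.1 + 2013.62 + 1346.25 = 12401.29
P = 12278.97 / 12401.29 × 100 = 99.0137
Fisher = √(L × P) = √(99.5798 × 99.0137) = 99.2963

99.30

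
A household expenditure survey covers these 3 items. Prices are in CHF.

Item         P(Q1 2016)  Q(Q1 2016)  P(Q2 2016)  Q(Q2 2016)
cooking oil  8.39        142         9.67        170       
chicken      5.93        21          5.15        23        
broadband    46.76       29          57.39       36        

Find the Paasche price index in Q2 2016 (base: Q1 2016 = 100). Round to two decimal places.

Paasche price index uses current-period quantities as weights.
ΣP(Q2 2016)·Q(Q2 2016) = 9.67×170 + 5.15×23 + 57.39×36 = 1643.9 + 118.45 + 2066.04 = 3828.39
ΣP(Q1 2016)·Q(Q2 2016) = 8.39×170 + 5.93×23 + 46.76×36 = 1426.3 + 136.39 + 1683.36 = 3246.05
Index = 3828.39 / 3246.05 × 100 = 117.9400

117.94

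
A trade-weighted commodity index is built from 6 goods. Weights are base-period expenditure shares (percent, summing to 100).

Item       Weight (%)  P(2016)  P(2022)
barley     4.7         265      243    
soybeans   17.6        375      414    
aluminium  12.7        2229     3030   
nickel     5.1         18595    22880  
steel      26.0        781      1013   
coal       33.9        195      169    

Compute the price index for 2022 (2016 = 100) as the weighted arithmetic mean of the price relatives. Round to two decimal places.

110.38

barley: 4.7 × (243/265) = 4.7 × 0.916981 = 4.3098
soybeans: 17.6 × (414/375) = 17.6 × 1.104000 = 19.4304
aluminium: 12.7 × (3030/2229) = 12.7 × 1.359354 = 17.2638
nickel: 5.1 × (22880/18595) = 5.1 × 1.230438 = 6.2752
steel: 26.0 × (1013/781) = 26.0 × 1.297055 = 33.7234
coal: 33.9 × (169/195) = 33.9 × 0.866667 = 29.3800
Index = Σ wᵢ·(p₁ᵢ/p₀ᵢ) = 4.3098 + 19.4304 + 17.2638 + 6.2752 + 33.7234 + 29.3800 = 110.3827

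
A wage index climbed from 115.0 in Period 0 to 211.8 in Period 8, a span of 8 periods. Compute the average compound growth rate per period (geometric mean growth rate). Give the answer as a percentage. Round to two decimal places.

7.93%

Growth factor = (211.8/115.0)^(1/8) = (1.841739)^(1/8) = 1.079328
Growth rate = 1.079328 − 1 = 0.079328 = 7.9328%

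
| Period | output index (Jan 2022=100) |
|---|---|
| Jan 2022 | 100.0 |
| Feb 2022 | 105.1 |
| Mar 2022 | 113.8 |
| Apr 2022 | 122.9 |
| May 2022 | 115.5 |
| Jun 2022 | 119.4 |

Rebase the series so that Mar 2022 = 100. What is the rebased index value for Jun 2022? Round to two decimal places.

Rebased(Jun 2022) = 119.4 / 113.8 × 100 = 104.9209

104.92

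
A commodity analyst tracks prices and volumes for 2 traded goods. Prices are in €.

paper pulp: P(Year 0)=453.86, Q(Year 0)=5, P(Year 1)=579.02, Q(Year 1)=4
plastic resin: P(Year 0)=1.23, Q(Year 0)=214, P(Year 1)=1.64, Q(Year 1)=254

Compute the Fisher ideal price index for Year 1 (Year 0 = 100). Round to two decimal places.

Laspeyres component (base-period weights):
ΣP(Year 1)Q(Year 0) = 579.02×5 + 1.64×214 = 2895.1 + 350.96 = 3246.06
ΣP(Year 0)Q(Year 0) = 453.86×5 + 1.23×214 = 2269.3 + 263.22 = 2532.52
L = 3246.06 / 2532.52 × 100 = 128.1751
Paasche component (current-period weights):
ΣP(Year 1)Q(Year 1) = 579.02×4 + 1.64×254 = 2316.08 + 416.56 = 2732.64
ΣP(Year 0)Q(Year 1) = 453.86×4 + 1.23×254 = 1815.44 + 312.42 = 2127.86
P = 2732.64 / 2127.86 × 100 = 128.4220
Fisher = √(L × P) = √(128.1751 × 128.4220) = 128.2985

128.30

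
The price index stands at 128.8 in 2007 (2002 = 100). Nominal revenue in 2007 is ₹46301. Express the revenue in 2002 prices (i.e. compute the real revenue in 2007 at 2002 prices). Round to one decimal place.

Real = Nominal ÷ (Index/100) = 46301 ÷ (128.8/100)
     = 46301 ÷ 1.288 = 35947.9814

35948.0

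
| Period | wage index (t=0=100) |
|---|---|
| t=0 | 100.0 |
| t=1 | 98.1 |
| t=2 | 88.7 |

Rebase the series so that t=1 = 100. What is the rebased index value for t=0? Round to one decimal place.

101.9

Rebased(t=0) = 100.0 / 98.1 × 100 = 101.9368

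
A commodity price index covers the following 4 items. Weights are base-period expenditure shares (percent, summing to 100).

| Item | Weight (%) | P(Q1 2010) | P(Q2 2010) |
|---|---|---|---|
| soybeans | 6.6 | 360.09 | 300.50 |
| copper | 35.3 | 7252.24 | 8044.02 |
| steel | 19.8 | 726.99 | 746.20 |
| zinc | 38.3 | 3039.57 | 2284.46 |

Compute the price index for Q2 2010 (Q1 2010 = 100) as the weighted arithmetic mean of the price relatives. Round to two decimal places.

93.77

soybeans: 6.6 × (300.50/360.09) = 6.6 × 0.834514 = 5.5078
copper: 35.3 × (8044.02/7252.24) = 35.3 × 1.109177 = 39.1540
steel: 19.8 × (746.20/726.99) = 19.8 × 1.026424 = 20.3232
zinc: 38.3 × (2284.46/3039.57) = 38.3 × 0.751573 = 28.7853
Index = Σ wᵢ·(p₁ᵢ/p₀ᵢ) = 5.5078 + 39.1540 + 20.3232 + 28.7853 = 93.7702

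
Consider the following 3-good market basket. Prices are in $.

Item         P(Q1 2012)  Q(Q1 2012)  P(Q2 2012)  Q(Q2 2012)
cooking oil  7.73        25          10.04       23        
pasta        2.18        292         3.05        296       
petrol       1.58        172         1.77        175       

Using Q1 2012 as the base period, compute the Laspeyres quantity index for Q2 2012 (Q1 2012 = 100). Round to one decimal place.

Laspeyres quantity index uses base-period prices as weights.
ΣP(Q1 2012)·Q(Q2 2012) = 7.73×23 + 2.18×296 + 1.58×175 = 177.79 + 645.28 + 276.5 = 1099.57
ΣP(Q1 2012)·Q(Q1 2012) = 7.73×25 + 2.18×292 + 1.58×172 = 193.25 + 636.56 + 271.76 = 1101.57
Index = 1099.57 / 1101.57 × 100 = 99.8184

99.8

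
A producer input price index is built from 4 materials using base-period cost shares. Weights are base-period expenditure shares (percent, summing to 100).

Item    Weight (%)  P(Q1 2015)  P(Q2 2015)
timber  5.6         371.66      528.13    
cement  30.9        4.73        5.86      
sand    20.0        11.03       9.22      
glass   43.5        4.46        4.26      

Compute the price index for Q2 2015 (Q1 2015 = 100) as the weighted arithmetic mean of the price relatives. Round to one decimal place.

timber: 5.6 × (528.13/371.66) = 5.6 × 1.421003 = 7.9576
cement: 30.9 × (5.86/4.73) = 30.9 × 1.238901 = 38.2820
sand: 20.0 × (9.22/11.03) = 20.0 × 0.835902 = 16.7180
glass: 43.5 × (4.26/4.46) = 43.5 × 0.955157 = 41.5493
Index = Σ wᵢ·(p₁ᵢ/p₀ᵢ) = 7.9576 + 38.2820 + 16.7180 + 41.5493 = 104.5070

104.5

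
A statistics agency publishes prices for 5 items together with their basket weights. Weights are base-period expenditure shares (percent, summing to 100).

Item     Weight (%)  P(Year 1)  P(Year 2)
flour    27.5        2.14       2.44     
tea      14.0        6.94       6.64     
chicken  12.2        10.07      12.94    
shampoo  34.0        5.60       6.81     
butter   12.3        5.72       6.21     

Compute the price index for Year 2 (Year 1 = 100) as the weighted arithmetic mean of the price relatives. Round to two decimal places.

flour: 27.5 × (2.44/2.14) = 27.5 × 1.140187 = 31.3551
tea: 14.0 × (6.64/6.94) = 14.0 × 0.956772 = 13.3948
chicken: 12.2 × (12.94/10.07) = 12.2 × 1.285005 = 15.6771
shampoo: 34.0 × (6.81/5.60) = 34.0 × 1.216071 = 41.3464
butter: 12.3 × (6.21/5.72) = 12.3 × 1.085664 = 13.3537
Index = Σ wᵢ·(p₁ᵢ/p₀ᵢ) = 31.3551 + 13.3948 + 15.6771 + 41.3464 + 13.3537 = 115.1271

115.13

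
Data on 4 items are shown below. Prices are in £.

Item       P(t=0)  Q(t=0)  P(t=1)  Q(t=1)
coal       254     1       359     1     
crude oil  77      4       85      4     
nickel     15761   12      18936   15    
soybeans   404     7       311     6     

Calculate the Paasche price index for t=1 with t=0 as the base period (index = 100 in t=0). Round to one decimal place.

Paasche price index uses current-period quantities as weights.
ΣP(t=1)·Q(t=1) = 359×1 + 85×4 + 18936×15 + 311×6 = 359 + 340 + 284040 + 1866 = 286605
ΣP(t=0)·Q(t=1) = 254×1 + 77×4 + 15761×15 + 404×6 = 254 + 308 + 236415 + 2424 = 239401
Index = 286605 / 239401 × 100 = 119.7175

119.7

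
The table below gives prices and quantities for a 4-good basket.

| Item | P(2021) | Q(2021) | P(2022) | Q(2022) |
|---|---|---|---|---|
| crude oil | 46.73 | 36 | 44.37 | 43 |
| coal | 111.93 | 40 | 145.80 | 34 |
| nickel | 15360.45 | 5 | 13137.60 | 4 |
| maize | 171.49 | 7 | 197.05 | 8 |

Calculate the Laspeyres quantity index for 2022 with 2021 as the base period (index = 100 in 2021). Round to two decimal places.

Laspeyres quantity index uses base-period prices as weights.
ΣP(2021)·Q(2022) = 46.73×43 + 111.93×34 + 15360.45×4 + 171.49×8 = 2009.39 + 3805.62 + 61441.8 + 1371.92 = 68628.73
ΣP(2021)·Q(2021) = 46.73×36 + 111.93×40 + 15360.45×5 + 171.49×7 = 1682.28 + 4477.2 + 76802.25 + 1200.43 = 84162.16
Index = 68628.73 / 84162.16 × 100 = 81.5435

81.54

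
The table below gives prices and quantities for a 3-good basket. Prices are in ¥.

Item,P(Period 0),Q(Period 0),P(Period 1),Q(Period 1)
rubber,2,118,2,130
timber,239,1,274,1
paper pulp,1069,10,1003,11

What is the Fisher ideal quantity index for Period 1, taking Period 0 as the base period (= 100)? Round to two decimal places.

Laspeyres component (base-period weights):
ΣP(Period 0)Q(Period 1) = 2×130 + 239×1 + 1069×11 = 260 + 239 + 11759 = 12258
ΣP(Period 0)Q(Period 0) = 2×118 + 239×1 + 1069×10 = 236 + 239 + 10690 = 11165
L = 12258 / 11165 × 100 = 109.7895
Paasche component (current-period weights):
ΣP(Period 1)Q(Period 1) = 2×130 + 274×1 + 1003×11 = 260 + 274 + 11033 = 11567
ΣP(Period 1)Q(Period 0) = 2×118 + 274×1 + 1003×10 = 236 + 274 + 10030 = 10540
P = 11567 / 10540 × 100 = 109.7438
Fisher = √(L × P) = √(109.7895 × 109.7438) = 109.7667

109.77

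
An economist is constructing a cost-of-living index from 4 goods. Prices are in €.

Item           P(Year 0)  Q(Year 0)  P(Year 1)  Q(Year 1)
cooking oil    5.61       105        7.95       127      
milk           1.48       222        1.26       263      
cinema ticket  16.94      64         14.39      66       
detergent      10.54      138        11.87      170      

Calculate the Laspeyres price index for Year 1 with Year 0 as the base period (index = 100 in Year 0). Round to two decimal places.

Laspeyres price index uses base-period quantities as weights.
ΣP(Year 1)·Q(Year 0) = 7.95×105 + 1.26×222 + 14.39×64 + 11.87×138 = 834.75 + 279.72 + 920.96 + 1638.06 = 3673.49
ΣP(Year 0)·Q(Year 0) = 5.61×105 + 1.48×222 + 16.94×64 + 10.54×138 = 589.05 + 328.56 + 1084.16 + 1454.52 = 3456.29
Index = 3673.49 / 3456.29 × 100 = 106.2842

106.28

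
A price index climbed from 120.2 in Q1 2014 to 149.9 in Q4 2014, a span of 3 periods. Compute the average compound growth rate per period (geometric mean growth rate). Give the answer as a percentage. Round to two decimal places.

Growth factor = (149.9/120.2)^(1/3) = (1.247088)^(1/3) = 1.076380
Growth rate = 1.076380 − 1 = 0.076380 = 7.6380%

7.64%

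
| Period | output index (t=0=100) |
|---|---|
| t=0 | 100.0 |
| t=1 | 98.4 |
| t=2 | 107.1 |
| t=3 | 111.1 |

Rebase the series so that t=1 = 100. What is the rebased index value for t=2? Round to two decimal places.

Rebased(t=2) = 107.1 / 98.4 × 100 = 108.8415

108.84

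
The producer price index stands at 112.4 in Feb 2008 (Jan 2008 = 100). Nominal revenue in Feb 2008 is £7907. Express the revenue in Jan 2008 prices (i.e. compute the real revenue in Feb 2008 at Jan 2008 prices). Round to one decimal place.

Real = Nominal ÷ (Index/100) = 7907 ÷ (112.4/100)
     = 7907 ÷ 1.124 = 7034.6975

7034.7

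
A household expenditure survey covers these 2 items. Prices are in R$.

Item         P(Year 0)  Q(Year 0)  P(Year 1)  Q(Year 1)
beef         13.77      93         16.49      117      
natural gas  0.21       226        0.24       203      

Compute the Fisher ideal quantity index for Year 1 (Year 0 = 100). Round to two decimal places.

Laspeyres component (base-period weights):
ΣP(Year 0)Q(Year 1) = 13.77×117 + 0.21×203 = 1611.09 + 42.63 = 1653.72
ΣP(Year 0)Q(Year 0) = 13.77×93 + 0.21×226 = 1280.61 + 47.46 = 1328.07
L = 1653.72 / 1328.07 × 100 = 124.5205
Paasche component (current-period weights):
ΣP(Year 1)Q(Year 1) = 16.49×117 + 0.24×203 = 1929.33 + 48.72 = 1978.05
ΣP(Year 1)Q(Year 0) = 16.49×93 + 0.24×226 = 1533.57 + 54.24 = 1587.81
P = 1978.05 / 1587.81 × 100 = 124.5772
Fisher = √(L × P) = √(124.5205 × 124.5772) = 124.5489

124.55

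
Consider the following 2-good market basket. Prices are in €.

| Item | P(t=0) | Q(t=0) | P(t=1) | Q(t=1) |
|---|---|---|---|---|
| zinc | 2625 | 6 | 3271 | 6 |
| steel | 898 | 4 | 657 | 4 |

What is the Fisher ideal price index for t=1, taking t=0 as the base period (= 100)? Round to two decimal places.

Laspeyres component (base-period weights):
ΣP(t=1)Q(t=0) = 3271×6 + 657×4 = 19626 + 2628 = 22254
ΣP(t=0)Q(t=0) = 2625×6 + 898×4 = 15750 + 3592 = 19342
L = 22254 / 19342 × 100 = 115.0553
Paasche component (current-period weights):
ΣP(t=1)Q(t=1) = 3271×6 + 657×4 = 19626 + 2628 = 22254
ΣP(t=0)Q(t=1) = 2625×6 + 898×4 = 15750 + 3592 = 19342
P = 22254 / 19342 × 100 = 115.0553
Fisher = √(L × P) = √(115.0553 × 115.0553) = 115.0553

115.06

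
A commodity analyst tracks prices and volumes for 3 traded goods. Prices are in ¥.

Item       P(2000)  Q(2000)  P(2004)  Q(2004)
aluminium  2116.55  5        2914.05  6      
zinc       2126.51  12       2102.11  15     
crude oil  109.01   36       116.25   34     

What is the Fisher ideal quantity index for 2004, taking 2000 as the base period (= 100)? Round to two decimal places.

Laspeyres component (base-period weights):
ΣP(2000)Q(2004) = 2116.55×6 + 2126.51×15 + 109.01×34 = 12699.3 + 31897.65 + 3706.34 = 48303.29
ΣP(2000)Q(2000) = 2116.55×5 + 2126.51×12 + 109.01×36 = 10582.75 + 25518.12 + 3924.36 = 40025.23
L = 48303.29 / 40025.23 × 100 = 120.6821
Paasche component (current-period weights):
ΣP(2004)Q(2004) = 2914.05×6 + 2102.11×15 + 116.25×34 = 17484.3 + 31531.65 + 3952.5 = 52968.45
ΣP(2004)Q(2000) = 2914.05×5 + 2102.11×12 + 116.25×36 = 14570.25 + 25225.32 + 4185 = 43980.57
P = 52968.45 / 43980.57 × 100 = 120.4360
Fisher = √(L × P) = √(120.6821 × 120.4360) = 120.5590

120.56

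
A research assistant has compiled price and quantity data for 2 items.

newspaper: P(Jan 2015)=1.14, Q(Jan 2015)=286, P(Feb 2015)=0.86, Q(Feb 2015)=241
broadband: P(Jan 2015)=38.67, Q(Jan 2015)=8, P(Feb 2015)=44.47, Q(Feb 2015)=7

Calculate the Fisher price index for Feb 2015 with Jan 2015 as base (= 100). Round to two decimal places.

94.89

Laspeyres component (base-period weights):
ΣP(Feb 2015)Q(Jan 2015) = 0.86×286 + 44.47×8 = 245.96 + 355.76 = 601.72
ΣP(Jan 2015)Q(Jan 2015) = 1.14×286 + 38.67×8 = 326.04 + 309.36 = 635.4
L = 601.72 / 635.4 × 100 = 94.6994
Paasche component (current-period weights):
ΣP(Feb 2015)Q(Feb 2015) = 0.86×241 + 44.47×7 = 207.26 + 311.29 = 518.55
ΣP(Jan 2015)Q(Feb 2015) = 1.14×241 + 38.67×7 = 274.74 + 270.69 = 545.43
P = 518.55 / 545.43 × 100 = 95.0718
Fisher = √(L × P) = √(94.6994 × 95.0718) = 94.8854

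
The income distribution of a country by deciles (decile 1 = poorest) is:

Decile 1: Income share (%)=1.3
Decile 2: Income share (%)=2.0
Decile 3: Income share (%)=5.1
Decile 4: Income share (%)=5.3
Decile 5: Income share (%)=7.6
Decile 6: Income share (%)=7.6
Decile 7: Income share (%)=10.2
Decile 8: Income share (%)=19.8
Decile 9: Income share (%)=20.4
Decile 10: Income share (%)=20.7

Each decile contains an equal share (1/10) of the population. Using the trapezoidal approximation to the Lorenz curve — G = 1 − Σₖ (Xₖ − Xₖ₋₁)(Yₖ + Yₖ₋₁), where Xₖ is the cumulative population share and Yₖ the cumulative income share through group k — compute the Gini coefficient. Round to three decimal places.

0.392

Cumulative income shares Yₖ: 0.0130, 0.0330, 0.0840, 0.1370, 0.2130, 0.2890, 0.3910, 0.5890, 0.7930, 1.0000
Σ (Xₖ−Xₖ₋₁)(Yₖ+Yₖ₋₁) = (1/10)(0.0130+0.0000) + (1/10)(0.0330+0.0130) + (1/10)(0.0840+0.0330) + (1/10)(0.1370+0.0840) + (1/10)(0.2130+0.1370) + (1/10)(0.2890+0.2130) + (1/10)(0.3910+0.2890) + (1/10)(0.5890+0.3910) + (1/10)(0.7930+0.5890) + (1/10)(1.0000+0.7930)
  = 0.0013 + 0.0046 + 0.0117 + 0.0221 + 0.0350 + 0.0502 + 0.0680 + 0.0980 + 0.1382 + 0.1793 = 0.6084
G = 1 − 0.6084 = 0.3916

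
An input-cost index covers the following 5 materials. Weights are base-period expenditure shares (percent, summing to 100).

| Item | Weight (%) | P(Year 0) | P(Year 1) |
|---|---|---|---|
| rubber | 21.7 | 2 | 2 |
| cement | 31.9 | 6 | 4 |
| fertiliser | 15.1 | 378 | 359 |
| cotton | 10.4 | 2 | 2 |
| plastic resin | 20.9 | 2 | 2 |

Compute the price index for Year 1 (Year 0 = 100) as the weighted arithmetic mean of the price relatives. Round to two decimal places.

88.61

rubber: 21.7 × (2/2) = 21.7 × 1.000000 = 21.7000
cement: 31.9 × (4/6) = 31.9 × 0.666667 = 21.2667
fertiliser: 15.1 × (359/378) = 15.1 × 0.949735 = 14.3410
cotton: 10.4 × (2/2) = 10.4 × 1.000000 = 10.4000
plastic resin: 20.9 × (2/2) = 20.9 × 1.000000 = 20.9000
Index = Σ wᵢ·(p₁ᵢ/p₀ᵢ) = 21.7000 + 21.2667 + 14.3410 + 10.4000 + 20.9000 = 88.6077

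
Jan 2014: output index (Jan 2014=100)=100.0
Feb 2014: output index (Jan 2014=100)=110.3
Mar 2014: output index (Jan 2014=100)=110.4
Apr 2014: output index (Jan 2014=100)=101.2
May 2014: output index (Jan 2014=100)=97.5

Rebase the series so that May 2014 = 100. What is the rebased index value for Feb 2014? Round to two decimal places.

113.13

Rebased(Feb 2014) = 110.3 / 97.5 × 100 = 113.1282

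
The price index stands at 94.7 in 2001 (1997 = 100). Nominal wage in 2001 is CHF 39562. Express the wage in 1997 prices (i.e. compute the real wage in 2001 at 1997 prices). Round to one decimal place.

41776.1

Real = Nominal ÷ (Index/100) = 39562 ÷ (94.7/100)
     = 39562 ÷ 0.947 = 41776.1352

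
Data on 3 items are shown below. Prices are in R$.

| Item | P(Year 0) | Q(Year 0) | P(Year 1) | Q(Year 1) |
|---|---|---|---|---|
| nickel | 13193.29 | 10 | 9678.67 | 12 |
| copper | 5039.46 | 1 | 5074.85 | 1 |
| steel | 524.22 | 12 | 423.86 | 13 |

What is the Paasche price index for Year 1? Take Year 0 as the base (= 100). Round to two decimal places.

Paasche price index uses current-period quantities as weights.
ΣP(Year 1)·Q(Year 1) = 9678.67×12 + 5074.85×1 + 423.86×13 = 116144.04 + 5074.85 + 5510.18 = 126729.07
ΣP(Year 0)·Q(Year 1) = 13193.29×12 + 5039.46×1 + 524.22×13 = 158319.48 + 5039.46 + 6814.86 = 170173.8
Index = 126729.07 / 170173.8 × 100 = 74.4704

74.47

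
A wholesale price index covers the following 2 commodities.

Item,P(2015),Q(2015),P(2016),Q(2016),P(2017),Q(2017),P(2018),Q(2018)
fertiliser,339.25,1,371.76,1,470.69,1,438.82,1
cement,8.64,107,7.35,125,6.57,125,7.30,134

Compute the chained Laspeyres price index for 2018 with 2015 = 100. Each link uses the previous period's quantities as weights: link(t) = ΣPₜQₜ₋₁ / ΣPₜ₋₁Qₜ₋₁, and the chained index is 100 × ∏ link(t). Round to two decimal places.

95.97

Link 2015→2016:
ΣP(2016)Q(2015) = 371.76×1 + 7.35×107 = 371.76 + 786.45 = 1158.21
ΣP(2015)Q(2015) = 339.25×1 + 8.64×107 = 339.25 + 924.48 = 1263.73
link = 1158.21/1263.73 = 0.916501
Link 2016→2017:
ΣP(2017)Q(2016) = 470.69×1 + 6.57×125 = 470.69 + 821.25 = 1291.94
ΣP(2016)Q(2016) = 371.76×1 + 7.35×125 = 371.76 + 918.75 = 1290.51
link = 1291.94/1290.51 = 1.001108
Link 2017→2018:
ΣP(2018)Q(2017) = 438.82×1 + 7.30×125 = 438.82 + 912.5 = 1351.32
ΣP(2017)Q(2017) = 470.69×1 + 6.57×125 = 470.69 + 821.25 = 1291.94
link = 1351.32/1291.94 = 1.045962
Chained index = 100 × 0.916501 × 1.001108 × 1.045962 = 95.9688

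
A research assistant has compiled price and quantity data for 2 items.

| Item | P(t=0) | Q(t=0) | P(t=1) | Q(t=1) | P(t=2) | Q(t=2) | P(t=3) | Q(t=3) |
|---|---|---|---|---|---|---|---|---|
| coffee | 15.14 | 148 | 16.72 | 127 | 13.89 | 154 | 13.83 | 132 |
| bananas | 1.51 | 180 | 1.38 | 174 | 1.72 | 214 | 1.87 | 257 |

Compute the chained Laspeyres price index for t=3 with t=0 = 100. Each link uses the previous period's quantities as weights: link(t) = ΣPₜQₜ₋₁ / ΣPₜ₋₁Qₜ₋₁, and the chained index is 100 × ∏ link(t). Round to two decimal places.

95.47

Link t=0→t=1:
ΣP(t=1)Q(t=0) = 16.72×148 + 1.38×180 = 2474.56 + 248.4 = 2722.96
ΣP(t=0)Q(t=0) = 15.14×148 + 1.51×180 = 2240.72 + 271.8 = 2512.52
link = 2722.96/2512.52 = 1.083757
Link t=1→t=2:
ΣP(t=2)Q(t=1) = 13.89×127 + 1.72×174 = 1764.03 + 299.28 = 2063.31
ΣP(t=1)Q(t=1) = 16.72×127 + 1.38×174 = 2123.44 + 240.12 = 2363.56
link = 2063.31/2363.56 = 0.872967
Link t=2→t=3:
ΣP(t=3)Q(t=2) = 13.83×154 + 1.87×214 = 2129.82 + 400.18 = 2530
ΣP(t=2)Q(t=2) = 13.89×154 + 1.72×214 = 2139.06 + 368.08 = 2507.14
link = 2530/2507.14 = 1.009118
Chained index = 100 × 1.083757 × 0.872967 × 1.009118 = 95.4710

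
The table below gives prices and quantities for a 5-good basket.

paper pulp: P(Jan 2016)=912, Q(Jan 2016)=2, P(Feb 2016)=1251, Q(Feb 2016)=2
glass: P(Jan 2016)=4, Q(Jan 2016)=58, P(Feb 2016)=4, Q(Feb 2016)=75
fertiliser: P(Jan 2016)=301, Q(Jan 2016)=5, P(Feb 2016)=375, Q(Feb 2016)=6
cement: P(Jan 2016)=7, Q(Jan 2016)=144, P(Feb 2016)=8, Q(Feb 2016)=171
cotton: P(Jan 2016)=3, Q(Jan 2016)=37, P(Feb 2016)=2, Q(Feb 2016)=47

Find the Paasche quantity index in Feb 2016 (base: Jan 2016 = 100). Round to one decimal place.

Paasche quantity index uses current-period prices as weights.
ΣP(Feb 2016)·Q(Feb 2016) = 1251×2 + 4×75 + 375×6 + 8×171 + 2×47 = 2502 + 300 + 2250 + 1368 + 94 = 6514
ΣP(Feb 2016)·Q(Jan 2016) = 1251×2 + 4×58 + 375×5 + 8×144 + 2×37 = 2502 + 232 + 1875 + 1152 + 74 = 5835
Index = 6514 / 5835 × 100 = 111.6367

111.6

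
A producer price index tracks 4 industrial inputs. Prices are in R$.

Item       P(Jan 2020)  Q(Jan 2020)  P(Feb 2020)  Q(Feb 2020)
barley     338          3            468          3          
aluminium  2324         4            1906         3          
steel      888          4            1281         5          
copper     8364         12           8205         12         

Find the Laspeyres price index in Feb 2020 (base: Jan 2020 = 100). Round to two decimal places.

98.58

Laspeyres price index uses base-period quantities as weights.
ΣP(Feb 2020)·Q(Jan 2020) = 468×3 + 1906×4 + 1281×4 + 8205×12 = 1404 + 7624 + 5124 + 98460 = 112612
ΣP(Jan 2020)·Q(Jan 2020) = 338×3 + 2324×4 + 888×4 + 8364×12 = 1014 + 9296 + 3552 + 100368 = 114230
Index = 112612 / 114230 × 100 = 98.5836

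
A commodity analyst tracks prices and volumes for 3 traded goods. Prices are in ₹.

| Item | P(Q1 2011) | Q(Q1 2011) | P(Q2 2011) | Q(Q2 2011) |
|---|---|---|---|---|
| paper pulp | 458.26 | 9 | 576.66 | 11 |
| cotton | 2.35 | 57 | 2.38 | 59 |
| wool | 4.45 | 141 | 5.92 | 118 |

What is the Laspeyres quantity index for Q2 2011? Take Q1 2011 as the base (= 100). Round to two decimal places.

116.76

Laspeyres quantity index uses base-period prices as weights.
ΣP(Q1 2011)·Q(Q2 2011) = 458.26×11 + 2.35×59 + 4.45×118 = 5040.86 + 138.65 + 525.1 = 5704.61
ΣP(Q1 2011)·Q(Q1 2011) = 458.26×9 + 2.35×57 + 4.45×141 = 4124.34 + 133.95 + 627.45 = 4885.74
Index = 5704.61 / 4885.74 × 100 = 116.7604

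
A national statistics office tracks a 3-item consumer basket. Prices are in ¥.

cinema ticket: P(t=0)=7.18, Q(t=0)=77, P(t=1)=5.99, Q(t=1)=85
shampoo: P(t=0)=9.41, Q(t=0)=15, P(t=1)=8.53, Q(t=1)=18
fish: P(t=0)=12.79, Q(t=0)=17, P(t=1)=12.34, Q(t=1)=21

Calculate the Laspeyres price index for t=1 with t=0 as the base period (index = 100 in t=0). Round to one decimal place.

Laspeyres price index uses base-period quantities as weights.
ΣP(t=1)·Q(t=0) = 5.99×77 + 8.53×15 + 12.34×17 = 461.23 + 127.95 + 209.78 = 798.96
ΣP(t=0)·Q(t=0) = 7.18×77 + 9.41×15 + 12.79×17 = 552.86 + 141.15 + 217.43 = 911.44
Index = 798.96 / 911.44 × 100 = 87.6591

87.7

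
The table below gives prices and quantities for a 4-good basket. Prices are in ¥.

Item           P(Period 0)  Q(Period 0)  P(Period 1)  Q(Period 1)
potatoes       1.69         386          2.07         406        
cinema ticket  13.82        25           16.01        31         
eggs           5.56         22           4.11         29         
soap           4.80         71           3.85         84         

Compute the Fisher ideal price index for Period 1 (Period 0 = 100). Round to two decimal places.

Laspeyres component (base-period weights):
ΣP(Period 1)Q(Period 0) = 2.07×386 + 16.01×25 + 4.11×22 + 3.85×71 = 799.02 + 400.25 + 90.42 + 273.35 = 1563.04
ΣP(Period 0)Q(Period 0) = 1.69×386 + 13.82×25 + 5.56×22 + 4.80×71 = 652.34 + 345.5 + 122.32 + 340.8 = 1460.96
L = 1563.04 / 1460.96 × 100 = 106.9872
Paasche component (current-period weights):
ΣP(Period 1)Q(Period 1) = 2.07×406 + 16.01×31 + 4.11×29 + 3.85×84 = 840.42 + 496.31 + 119.19 + 323.4 = 1779.32
ΣP(Period 0)Q(Period 1) = 1.69×406 + 13.82×31 + 5.56×29 + 4.80×84 = 686.14 + 428.42 + 161.24 + 403.2 = 1679
P = 1779.32 / 1679 × 100 = 105.9750
Fisher = √(L × P) = √(106.9872 × 105.9750) = 106.4799

106.48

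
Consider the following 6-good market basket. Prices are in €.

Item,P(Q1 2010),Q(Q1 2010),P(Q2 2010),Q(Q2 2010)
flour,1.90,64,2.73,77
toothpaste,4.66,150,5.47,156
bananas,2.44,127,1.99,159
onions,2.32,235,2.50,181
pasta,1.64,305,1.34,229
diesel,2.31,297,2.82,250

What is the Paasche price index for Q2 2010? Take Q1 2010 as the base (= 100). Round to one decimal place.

Paasche price index uses current-period quantities as weights.
ΣP(Q2 2010)·Q(Q2 2010) = 2.73×77 + 5.47×156 + 1.99×159 + 2.50×181 + 1.34×229 + 2.82×250 = 210.21 + 853.32 + 316.41 + 452.5 + 306.86 + 705 = 2844.3
ΣP(Q1 2010)·Q(Q2 2010) = 1.90×77 + 4.66×156 + 2.44×159 + 2.32×181 + 1.64×229 + 2.31×250 = 146.3 + 726.96 + 387.96 + 419.92 + 375.56 + 577.5 = 2634.2
Index = 2844.3 / 2634.2 × 100 = 107.9759

108.0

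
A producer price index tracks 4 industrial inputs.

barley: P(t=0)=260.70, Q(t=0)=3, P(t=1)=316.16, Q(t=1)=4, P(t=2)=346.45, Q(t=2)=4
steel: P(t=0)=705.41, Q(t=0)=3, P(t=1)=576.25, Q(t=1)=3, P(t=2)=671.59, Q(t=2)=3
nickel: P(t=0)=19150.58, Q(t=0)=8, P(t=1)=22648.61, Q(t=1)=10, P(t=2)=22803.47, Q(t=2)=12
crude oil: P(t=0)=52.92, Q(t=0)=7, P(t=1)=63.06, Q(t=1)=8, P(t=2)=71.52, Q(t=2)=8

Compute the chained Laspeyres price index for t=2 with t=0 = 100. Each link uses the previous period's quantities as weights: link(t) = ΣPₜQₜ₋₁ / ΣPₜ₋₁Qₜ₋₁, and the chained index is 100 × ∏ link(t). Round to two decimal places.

Link t=0→t=1:
ΣP(t=1)Q(t=0) = 316.16×3 + 576.25×3 + 22648.61×8 + 63.06×7 = 948.48 + 1728.75 + 181188.88 + 441.42 = 184307.53
ΣP(t=0)Q(t=0) = 260.70×3 + 705.41×3 + 19150.58×8 + 52.92×7 = 782.1 + 2116.23 + 153204.64 + 370.44 = 156473.41
link = 184307.53/156473.41 = 1.177884
Link t=1→t=2:
ΣP(t=2)Q(t=1) = 346.45×4 + 671.59×3 + 22803.47×10 + 71.52×8 = 1385.8 + 2014.77 + 228034.7 + 572.16 = 232007.43
ΣP(t=1)Q(t=1) = 316.16×4 + 576.25×3 + 22648.61×10 + 63.06×8 = 1264.64 + 1728.75 + 226486.1 + 504.48 = 229983.97
link = 232007.43/229983.97 = 1.008798
Chained index = 100 × 1.177884 × 1.008798 = 118.8247

118.82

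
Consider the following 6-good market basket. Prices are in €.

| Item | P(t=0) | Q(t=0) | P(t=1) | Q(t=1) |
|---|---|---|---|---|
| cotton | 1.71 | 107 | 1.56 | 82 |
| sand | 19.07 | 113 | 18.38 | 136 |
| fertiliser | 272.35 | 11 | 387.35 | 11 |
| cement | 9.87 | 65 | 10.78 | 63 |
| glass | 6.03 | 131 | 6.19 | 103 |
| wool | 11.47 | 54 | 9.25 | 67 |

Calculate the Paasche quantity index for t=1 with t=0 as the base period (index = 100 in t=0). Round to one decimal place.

103.6

Paasche quantity index uses current-period prices as weights.
ΣP(t=1)·Q(t=1) = 1.56×82 + 18.38×136 + 387.35×11 + 10.78×63 + 6.19×103 + 9.25×67 = 127.92 + 2499.68 + 4260.85 + 679.14 + 637.57 + 619.75 = 8824.91
ΣP(t=1)·Q(t=0) = 1.56×107 + 18.38×113 + 387.35×11 + 10.78×65 + 6.19×131 + 9.25×54 = 166.92 + 2076.94 + 4260.85 + 700.7 + 810.89 + 499.5 = 8515.8
Index = 8824.91 / 8515.8 × 100 = 103.6298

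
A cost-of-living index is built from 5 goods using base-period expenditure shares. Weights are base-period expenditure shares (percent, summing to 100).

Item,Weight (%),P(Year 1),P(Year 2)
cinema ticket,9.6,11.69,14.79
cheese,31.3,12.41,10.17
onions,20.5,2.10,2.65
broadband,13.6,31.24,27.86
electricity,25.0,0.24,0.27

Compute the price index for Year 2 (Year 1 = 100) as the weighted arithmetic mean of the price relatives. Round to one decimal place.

103.9

cinema ticket: 9.6 × (14.79/11.69) = 9.6 × 1.265184 = 12.1458
cheese: 31.3 × (10.17/12.41) = 31.3 × 0.819500 = 25.6504
onions: 20.5 × (2.65/2.10) = 20.5 × 1.261905 = 25.8690
broadband: 13.6 × (27.86/31.24) = 13.6 × 0.891805 = 12.1286
electricity: 25.0 × (0.27/0.24) = 25.0 × 1.125000 = 28.1250
Index = Σ wᵢ·(p₁ᵢ/p₀ᵢ) = 12.1458 + 25.6504 + 25.8690 + 12.1286 + 28.1250 = 103.9187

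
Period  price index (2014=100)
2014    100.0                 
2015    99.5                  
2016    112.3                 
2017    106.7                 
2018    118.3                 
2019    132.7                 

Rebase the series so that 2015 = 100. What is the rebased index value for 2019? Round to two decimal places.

Rebased(2019) = 132.7 / 99.5 × 100 = 133.3668

133.37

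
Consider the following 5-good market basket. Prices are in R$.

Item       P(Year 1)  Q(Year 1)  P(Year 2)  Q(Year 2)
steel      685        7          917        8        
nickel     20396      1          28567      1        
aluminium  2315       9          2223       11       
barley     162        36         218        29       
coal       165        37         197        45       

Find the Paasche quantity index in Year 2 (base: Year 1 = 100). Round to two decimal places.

107.72

Paasche quantity index uses current-period prices as weights.
ΣP(Year 2)·Q(Year 2) = 917×8 + 28567×1 + 2223×11 + 218×29 + 197×45 = 7336 + 28567 + 24453 + 6322 + 8865 = 75543
ΣP(Year 2)·Q(Year 1) = 917×7 + 28567×1 + 2223×9 + 218×36 + 197×37 = 6419 + 28567 + 20007 + 7848 + 7289 = 70130
Index = 75543 / 70130 × 100 = 107.7185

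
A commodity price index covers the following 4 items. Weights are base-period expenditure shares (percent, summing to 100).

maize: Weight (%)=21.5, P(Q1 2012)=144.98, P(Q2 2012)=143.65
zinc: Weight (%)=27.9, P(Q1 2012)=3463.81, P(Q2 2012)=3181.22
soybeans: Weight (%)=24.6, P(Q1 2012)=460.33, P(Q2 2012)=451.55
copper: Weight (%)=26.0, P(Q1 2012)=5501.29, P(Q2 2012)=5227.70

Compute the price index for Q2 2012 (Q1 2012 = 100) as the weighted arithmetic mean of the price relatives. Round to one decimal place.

maize: 21.5 × (143.65/144.98) = 21.5 × 0.990826 = 21.3028
zinc: 27.9 × (3181.22/3463.81) = 27.9 × 0.918416 = 25.6238
soybeans: 24.6 × (451.55/460.33) = 24.6 × 0.980927 = 24.1308
copper: 26.0 × (5227.70/5501.29) = 26.0 × 0.950268 = 24.7070
Index = Σ wᵢ·(p₁ᵢ/p₀ᵢ) = 21.3028 + 25.6238 + 24.1308 + 24.7070 = 95.7644

95.8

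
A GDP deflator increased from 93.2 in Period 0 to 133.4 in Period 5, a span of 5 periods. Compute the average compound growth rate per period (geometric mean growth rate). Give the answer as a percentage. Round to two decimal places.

Growth factor = (133.4/93.2)^(1/5) = (1.431330)^(1/5) = 1.074355
Growth rate = 1.074355 − 1 = 0.074355 = 7.4355%

7.44%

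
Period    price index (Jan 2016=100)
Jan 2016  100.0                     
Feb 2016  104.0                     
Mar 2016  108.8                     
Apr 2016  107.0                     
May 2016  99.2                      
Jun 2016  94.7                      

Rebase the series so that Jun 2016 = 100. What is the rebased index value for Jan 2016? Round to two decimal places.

Rebased(Jan 2016) = 100.0 / 94.7 × 100 = 105.5966

105.60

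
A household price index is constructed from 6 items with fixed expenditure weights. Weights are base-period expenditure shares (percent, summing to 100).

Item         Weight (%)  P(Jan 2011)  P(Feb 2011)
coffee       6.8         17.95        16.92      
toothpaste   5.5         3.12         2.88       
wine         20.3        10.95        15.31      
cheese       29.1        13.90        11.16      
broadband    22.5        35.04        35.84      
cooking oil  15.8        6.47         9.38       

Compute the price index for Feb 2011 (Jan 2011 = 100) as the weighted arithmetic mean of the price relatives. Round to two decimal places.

109.15

coffee: 6.8 × (16.92/17.95) = 6.8 × 0.942618 = 6.4098
toothpaste: 5.5 × (2.88/3.12) = 5.5 × 0.923077 = 5.0769
wine: 20.3 × (15.31/10.95) = 20.3 × 1.398174 = 28.3829
cheese: 29.1 × (11.16/13.90) = 29.1 × 0.802878 = 23.3637
broadband: 22.5 × (35.84/35.04) = 22.5 × 1.022831 = 23.0137
cooking oil: 15.8 × (9.38/6.47) = 15.8 × 1.449768 = 22.9063
Index = Σ wᵢ·(p₁ᵢ/p₀ᵢ) = 6.4098 + 5.0769 + 28.3829 + 23.3637 + 23.0137 + 22.9063 = 109.1534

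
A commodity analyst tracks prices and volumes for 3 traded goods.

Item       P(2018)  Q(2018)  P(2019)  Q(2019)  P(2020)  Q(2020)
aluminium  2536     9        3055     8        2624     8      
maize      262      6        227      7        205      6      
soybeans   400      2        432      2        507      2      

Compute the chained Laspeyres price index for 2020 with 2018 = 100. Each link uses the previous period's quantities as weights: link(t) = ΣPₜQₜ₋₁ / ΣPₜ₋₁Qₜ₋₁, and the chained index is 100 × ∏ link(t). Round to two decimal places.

102.82

Link 2018→2019:
ΣP(2019)Q(2018) = 3055×9 + 227×6 + 432×2 = 27495 + 1362 + 864 = 29721
ΣP(2018)Q(2018) = 2536×9 + 262×6 + 400×2 = 22824 + 1572 + 800 = 25196
link = 29721/25196 = 1.179592
Link 2019→2020:
ΣP(2020)Q(2019) = 2624×8 + 205×7 + 507×2 = 20992 + 1435 + 1014 = 23441
ΣP(2019)Q(2019) = 3055×8 + 227×7 + 432×2 = 24440 + 1589 + 864 = 26893
link = 23441/26893 = 0.871639
Chained index = 100 × 1.179592 × 0.871639 = 102.8179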